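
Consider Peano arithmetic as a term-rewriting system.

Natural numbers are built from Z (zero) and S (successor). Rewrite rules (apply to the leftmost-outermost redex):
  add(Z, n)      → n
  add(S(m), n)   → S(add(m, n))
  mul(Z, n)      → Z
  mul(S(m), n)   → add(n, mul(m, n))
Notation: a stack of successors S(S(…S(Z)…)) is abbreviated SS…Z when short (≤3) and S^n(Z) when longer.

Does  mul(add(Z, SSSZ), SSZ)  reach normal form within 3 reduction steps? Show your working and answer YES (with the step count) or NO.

Answer: NO — after 3 steps the term is S(add(SZ, mul(SSZ, SSZ))), not yet normal

Reduction:
  start: mul(add(Z, SSSZ), SSZ)
  →1  mul(SSSZ, SSZ)
  →2  add(SSZ, mul(SSZ, SSZ))
  →3  S(add(SZ, mul(SSZ, SSZ)))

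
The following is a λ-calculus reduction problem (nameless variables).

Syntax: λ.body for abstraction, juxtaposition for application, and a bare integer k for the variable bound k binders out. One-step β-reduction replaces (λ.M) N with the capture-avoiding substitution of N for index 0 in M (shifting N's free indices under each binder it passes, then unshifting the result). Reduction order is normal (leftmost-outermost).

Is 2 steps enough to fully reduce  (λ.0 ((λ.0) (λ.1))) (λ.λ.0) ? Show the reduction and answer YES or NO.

Answer: YES — reaches normal form λ.0 in 2 ≤ 2 steps

Derivation:
  start: (λ.0 ((λ.0) (λ.1))) (λ.λ.0)
  →1  (λ.λ.0) ((λ.0) (λ.λ.λ.0))
  →2  λ.0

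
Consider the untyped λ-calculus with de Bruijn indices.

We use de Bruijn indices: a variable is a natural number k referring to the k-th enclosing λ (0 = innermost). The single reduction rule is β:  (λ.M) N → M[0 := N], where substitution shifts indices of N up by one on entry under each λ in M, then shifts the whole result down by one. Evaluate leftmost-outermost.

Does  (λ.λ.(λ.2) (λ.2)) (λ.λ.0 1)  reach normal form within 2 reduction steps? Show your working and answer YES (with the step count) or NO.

  start: (λ.λ.(λ.2) (λ.2)) (λ.λ.0 1)
  [1] λ.(λ.λ.λ.0 1) (λ.λ.λ.0 1)
  [2] λ.λ.λ.0 1

Answer: YES — reaches normal form λ.λ.λ.0 1 in 2 ≤ 2 steps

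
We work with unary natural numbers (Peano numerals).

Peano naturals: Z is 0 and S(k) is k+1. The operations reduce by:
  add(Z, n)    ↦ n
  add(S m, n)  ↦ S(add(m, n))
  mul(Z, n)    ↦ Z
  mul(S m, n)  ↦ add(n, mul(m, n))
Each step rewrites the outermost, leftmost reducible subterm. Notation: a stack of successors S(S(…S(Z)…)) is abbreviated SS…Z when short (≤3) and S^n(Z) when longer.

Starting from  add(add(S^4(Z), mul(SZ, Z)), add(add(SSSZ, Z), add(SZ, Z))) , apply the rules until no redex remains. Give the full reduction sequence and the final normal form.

Answer: normal form = S^8(Z)  (in 23 steps)

Derivation:
  start: add(add(S^4(Z), mul(SZ, Z)), add(add(SSSZ, Z), add(SZ, Z)))
  [1] add(S(add(SSSZ, mul(SZ, Z))), add(add(SSSZ, Z), add(SZ, Z)))
  [2] S(add(add(SSSZ, mul(SZ, Z)), add(add(SSSZ, Z), add(SZ, Z))))
  [3] S(add(S(add(SSZ, mul(SZ, Z))), add(add(SSSZ, Z), add(SZ, Z))))
  [4] S(S(add(add(SSZ, mul(SZ, Z)), add(add(SSSZ, Z), add(SZ, Z)))))
  [5] S(S(add(S(add(SZ, mul(SZ, Z))), add(add(SSSZ, Z), add(SZ, Z)))))
  [6] S(S(S(add(add(SZ, mul(SZ, Z)), add(add(SSSZ, Z), add(SZ, Z))))))
  [7] S(S(S(add(S(add(Z, mul(SZ, Z))), add(add(SSSZ, Z), add(SZ, Z))))))
  [8] S(S(S(S(add(add(Z, mul(SZ, Z)), add(add(SSSZ, Z), add(SZ, Z)))))))
  [9] S(S(S(S(add(mul(SZ, Z), add(add(SSSZ, Z), add(SZ, Z)))))))
  [10] S(S(S(S(add(add(Z, mul(Z, Z)), add(add(SSSZ, Z), add(SZ, Z)))))))
  [11] S(S(S(S(add(mul(Z, Z), add(add(SSSZ, Z), add(SZ, Z)))))))
  [12] S(S(S(S(add(Z, add(add(SSSZ, Z), add(SZ, Z)))))))
  [13] S(S(S(S(add(add(SSSZ, Z), add(SZ, Z))))))
  [14] S(S(S(S(add(S(add(SSZ, Z)), add(SZ, Z))))))
  [15] S(S(S(S(S(add(add(SSZ, Z), add(SZ, Z)))))))
  [16] S(S(S(S(S(add(S(add(SZ, Z)), add(SZ, Z)))))))
  [17] S(S(S(S(S(S(add(add(SZ, Z), add(SZ, Z))))))))
  [18] S(S(S(S(S(S(add(S(add(Z, Z)), add(SZ, Z))))))))
  [19] S(S(S(S(S(S(S(add(add(Z, Z), add(SZ, Z)))))))))
  [20] S(S(S(S(S(S(S(add(Z, add(SZ, Z)))))))))
  [21] S(S(S(S(S(S(S(add(SZ, Z))))))))
  [22] S(S(S(S(S(S(S(S(add(Z, Z)))))))))
  [23] S^8(Z)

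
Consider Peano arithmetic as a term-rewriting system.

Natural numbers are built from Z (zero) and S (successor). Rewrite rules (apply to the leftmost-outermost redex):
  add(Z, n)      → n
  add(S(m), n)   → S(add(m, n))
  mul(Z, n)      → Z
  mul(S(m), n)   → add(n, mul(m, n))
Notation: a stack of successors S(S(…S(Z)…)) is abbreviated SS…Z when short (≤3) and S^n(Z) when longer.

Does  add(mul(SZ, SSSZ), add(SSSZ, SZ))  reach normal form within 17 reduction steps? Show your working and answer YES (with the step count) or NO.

Answer: YES — reaches normal form S^7(Z) in 14 ≤ 17 steps

Reduction:
  start: add(mul(SZ, SSSZ), add(SSSZ, SZ))
  →1  add(add(SSSZ, mul(Z, SSSZ)), add(SSSZ, SZ))
  →2  add(S(add(SSZ, mul(Z, SSSZ))), add(SSSZ, SZ))
  →3  S(add(add(SSZ, mul(Z, SSSZ)), add(SSSZ, SZ)))
  →4  S(add(S(add(SZ, mul(Z, SSSZ))), add(SSSZ, SZ)))
  →5  S(S(add(add(SZ, mul(Z, SSSZ)), add(SSSZ, SZ))))
  →6  S(S(add(S(add(Z, mul(Z, SSSZ))), add(SSSZ, SZ))))
  →7  S(S(S(add(add(Z, mul(Z, SSSZ)), add(SSSZ, SZ)))))
  →8  S(S(S(add(mul(Z, SSSZ), add(SSSZ, SZ)))))
  →9  S(S(S(add(Z, add(SSSZ, SZ)))))
  →10  S(S(S(add(SSSZ, SZ))))
  →11  S(S(S(S(add(SSZ, SZ)))))
  →12  S(S(S(S(S(add(SZ, SZ))))))
  →13  S(S(S(S(S(S(add(Z, SZ)))))))
  →14  S^7(Z)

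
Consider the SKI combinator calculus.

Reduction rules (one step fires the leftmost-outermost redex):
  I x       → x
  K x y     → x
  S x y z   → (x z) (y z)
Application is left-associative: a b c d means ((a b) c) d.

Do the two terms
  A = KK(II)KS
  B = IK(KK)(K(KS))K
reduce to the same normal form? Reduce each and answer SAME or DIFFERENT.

Answer: SAME — A ⇓ K, B ⇓ K

Reduction:
Term A:
  start: KK(II)KS
  →1  KKS
  →2  K

Term B:
  start: IK(KK)(K(KS))K
  →1  K(KK)(K(KS))K
  →2  KKK
  →3  K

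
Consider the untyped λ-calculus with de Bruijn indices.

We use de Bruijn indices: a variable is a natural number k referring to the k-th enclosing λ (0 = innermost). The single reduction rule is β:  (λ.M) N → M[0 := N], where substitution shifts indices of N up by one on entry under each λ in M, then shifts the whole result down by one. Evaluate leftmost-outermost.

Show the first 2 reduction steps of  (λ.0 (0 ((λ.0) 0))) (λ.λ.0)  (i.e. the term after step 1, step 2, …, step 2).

  start: (λ.0 (0 ((λ.0) 0))) (λ.λ.0)
  →1  (λ.λ.0) ((λ.λ.0) ((λ.0) (λ.λ.0)))
  →2  λ.0

Answer: after 2 steps: λ.0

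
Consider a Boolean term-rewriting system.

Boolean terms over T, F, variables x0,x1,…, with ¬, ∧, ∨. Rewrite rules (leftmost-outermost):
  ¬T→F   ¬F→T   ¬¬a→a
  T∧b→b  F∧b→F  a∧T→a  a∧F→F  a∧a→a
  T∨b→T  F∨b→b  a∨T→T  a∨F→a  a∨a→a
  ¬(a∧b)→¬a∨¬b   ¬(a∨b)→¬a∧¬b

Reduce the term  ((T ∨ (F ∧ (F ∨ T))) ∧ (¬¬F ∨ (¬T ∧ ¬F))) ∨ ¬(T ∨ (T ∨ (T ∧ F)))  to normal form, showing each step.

  start: ((T ∨ (F ∧ (F ∨ T))) ∧ (¬¬F ∨ (¬T ∧ ¬F))) ∨ ¬(T ∨ (T ∨ (T ∧ F)))
  [1] (T ∧ (¬¬F ∨ (¬T ∧ ¬F))) ∨ ¬(T ∨ (T ∨ (T ∧ F)))
  [2] (¬¬F ∨ (¬T ∧ ¬F)) ∨ ¬(T ∨ (T ∨ (T ∧ F)))
  [3] (F ∨ (¬T ∧ ¬F)) ∨ ¬(T ∨ (T ∨ (T ∧ F)))
  [4] (¬T ∧ ¬F) ∨ ¬(T ∨ (T ∨ (T ∧ F)))
  [5] (F ∧ ¬F) ∨ ¬(T ∨ (T ∨ (T ∧ F)))
  [6] F ∨ ¬(T ∨ (T ∨ (T ∧ F)))
  [7] ¬(T ∨ (T ∨ (T ∧ F)))
  [8] ¬T ∧ ¬(T ∨ (T ∧ F))
  [9] F ∧ ¬(T ∨ (T ∧ F))
  [10] F

Answer: normal form = F  (in 10 steps)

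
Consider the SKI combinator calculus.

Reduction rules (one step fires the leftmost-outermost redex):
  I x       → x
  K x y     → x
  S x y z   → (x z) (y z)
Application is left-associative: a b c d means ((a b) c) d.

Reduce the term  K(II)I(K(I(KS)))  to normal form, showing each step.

  start: K(II)I(K(I(KS)))
  →1  II(K(I(KS)))
  →2  I(K(I(KS)))
  →3  K(I(KS))
  →4  K(KS)

Answer: normal form = K(KS)  (in 4 steps)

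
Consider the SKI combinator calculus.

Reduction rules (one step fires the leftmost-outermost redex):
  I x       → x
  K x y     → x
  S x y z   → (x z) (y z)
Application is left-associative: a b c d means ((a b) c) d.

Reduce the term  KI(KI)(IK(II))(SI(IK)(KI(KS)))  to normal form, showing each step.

Answer: normal form = I  (in 5 steps)

Reduction:
  start: KI(KI)(IK(II))(SI(IK)(KI(KS)))
  [1] I(IK(II))(SI(IK)(KI(KS)))
  [2] IK(II)(SI(IK)(KI(KS)))
  [3] K(II)(SI(IK)(KI(KS)))
  [4] II
  [5] I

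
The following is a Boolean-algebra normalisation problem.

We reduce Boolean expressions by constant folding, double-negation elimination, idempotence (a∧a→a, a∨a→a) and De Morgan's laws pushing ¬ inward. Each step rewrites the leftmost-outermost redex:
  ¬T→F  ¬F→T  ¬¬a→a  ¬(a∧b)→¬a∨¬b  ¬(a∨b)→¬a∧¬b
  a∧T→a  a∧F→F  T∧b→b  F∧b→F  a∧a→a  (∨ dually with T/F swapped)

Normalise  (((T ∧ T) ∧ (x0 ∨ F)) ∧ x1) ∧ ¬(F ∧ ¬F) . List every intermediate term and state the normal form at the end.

  start: (((T ∧ T) ∧ (x0 ∨ F)) ∧ x1) ∧ ¬(F ∧ ¬F)
  step 1: ((T ∧ (x0 ∨ F)) ∧ x1) ∧ ¬(F ∧ ¬F)
  step 2: ((x0 ∨ F) ∧ x1) ∧ ¬(F ∧ ¬F)
  step 3: (x0 ∧ x1) ∧ ¬(F ∧ ¬F)
  step 4: (x0 ∧ x1) ∧ (¬F ∨ ¬¬F)
  step 5: (x0 ∧ x1) ∧ (T ∨ ¬¬F)
  step 6: (x0 ∧ x1) ∧ T
  step 7: x0 ∧ x1

Answer: normal form = x0 ∧ x1  (in 7 steps)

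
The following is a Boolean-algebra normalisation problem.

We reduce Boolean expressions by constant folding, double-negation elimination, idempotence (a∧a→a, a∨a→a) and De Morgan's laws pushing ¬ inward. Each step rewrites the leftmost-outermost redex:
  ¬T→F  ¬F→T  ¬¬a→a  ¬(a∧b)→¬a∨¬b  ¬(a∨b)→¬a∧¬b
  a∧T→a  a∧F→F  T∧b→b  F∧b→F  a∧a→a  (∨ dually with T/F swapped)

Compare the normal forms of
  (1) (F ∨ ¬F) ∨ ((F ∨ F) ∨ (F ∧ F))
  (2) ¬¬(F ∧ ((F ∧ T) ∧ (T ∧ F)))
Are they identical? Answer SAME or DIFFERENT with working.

Answer: DIFFERENT — A ⇓ T, B ⇓ F

Reduction:
Term A:
  start: (F ∨ ¬F) ∨ ((F ∨ F) ∨ (F ∧ F))
  [1] ¬F ∨ ((F ∨ F) ∨ (F ∧ F))
  [2] T ∨ ((F ∨ F) ∨ (F ∧ F))
  [3] T

Term B:
  start: ¬¬(F ∧ ((F ∧ T) ∧ (T ∧ F)))
  [1] F ∧ ((F ∧ T) ∧ (T ∧ F))
  [2] F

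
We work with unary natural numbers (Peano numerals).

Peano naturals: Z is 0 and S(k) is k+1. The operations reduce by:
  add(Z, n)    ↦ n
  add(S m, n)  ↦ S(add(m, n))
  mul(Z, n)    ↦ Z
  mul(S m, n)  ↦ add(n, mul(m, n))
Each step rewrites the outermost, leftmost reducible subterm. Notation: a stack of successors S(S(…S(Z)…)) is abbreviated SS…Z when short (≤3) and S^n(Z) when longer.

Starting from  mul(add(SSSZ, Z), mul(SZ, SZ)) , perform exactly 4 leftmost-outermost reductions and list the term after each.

  start: mul(add(SSSZ, Z), mul(SZ, SZ))
  step 1: mul(S(add(SSZ, Z)), mul(SZ, SZ))
  step 2: add(mul(SZ, SZ), mul(add(SSZ, Z), mul(SZ, SZ)))
  step 3: add(add(SZ, mul(Z, SZ)), mul(add(SSZ, Z), mul(SZ, SZ)))
  step 4: add(S(add(Z, mul(Z, SZ))), mul(add(SSZ, Z), mul(SZ, SZ)))

Answer: after 4 steps: add(S(add(Z, mul(Z, SZ))), mul(add(SSZ, Z), mul(SZ, SZ)))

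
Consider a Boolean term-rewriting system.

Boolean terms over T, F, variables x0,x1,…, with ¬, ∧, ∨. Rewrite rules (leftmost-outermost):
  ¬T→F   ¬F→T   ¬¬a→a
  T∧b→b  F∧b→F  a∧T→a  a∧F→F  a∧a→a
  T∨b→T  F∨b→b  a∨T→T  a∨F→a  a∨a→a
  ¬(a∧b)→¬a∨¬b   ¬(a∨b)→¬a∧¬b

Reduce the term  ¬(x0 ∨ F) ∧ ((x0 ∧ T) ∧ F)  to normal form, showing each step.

Answer: normal form = F  (in 5 steps)

Derivation:
  start: ¬(x0 ∨ F) ∧ ((x0 ∧ T) ∧ F)
  step 1: (¬x0 ∧ ¬F) ∧ ((x0 ∧ T) ∧ F)
  step 2: (¬x0 ∧ T) ∧ ((x0 ∧ T) ∧ F)
  step 3: ¬x0 ∧ ((x0 ∧ T) ∧ F)
  step 4: ¬x0 ∧ F
  step 5: F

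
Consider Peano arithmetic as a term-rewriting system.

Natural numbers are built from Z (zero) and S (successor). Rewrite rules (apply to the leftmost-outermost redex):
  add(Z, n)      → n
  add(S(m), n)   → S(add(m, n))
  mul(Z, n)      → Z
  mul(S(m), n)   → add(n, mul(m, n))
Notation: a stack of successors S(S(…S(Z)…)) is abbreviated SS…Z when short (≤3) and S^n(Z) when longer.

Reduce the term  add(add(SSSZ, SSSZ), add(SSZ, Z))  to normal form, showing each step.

Answer: normal form = S^8(Z)  (in 14 steps)

Reduction:
  start: add(add(SSSZ, SSSZ), add(SSZ, Z))
  →1  add(S(add(SSZ, SSSZ)), add(SSZ, Z))
  →2  S(add(add(SSZ, SSSZ), add(SSZ, Z)))
  →3  S(add(S(add(SZ, SSSZ)), add(SSZ, Z)))
  →4  S(S(add(add(SZ, SSSZ), add(SSZ, Z))))
  →5  S(S(add(S(add(Z, SSSZ)), add(SSZ, Z))))
  →6  S(S(S(add(add(Z, SSSZ), add(SSZ, Z)))))
  →7  S(S(S(add(SSSZ, add(SSZ, Z)))))
  →8  S(S(S(S(add(SSZ, add(SSZ, Z))))))
  →9  S(S(S(S(S(add(SZ, add(SSZ, Z)))))))
  →10  S(S(S(S(S(S(add(Z, add(SSZ, Z))))))))
  →11  S(S(S(S(S(S(add(SSZ, Z)))))))
  →12  S(S(S(S(S(S(S(add(SZ, Z))))))))
  →13  S(S(S(S(S(S(S(S(add(Z, Z)))))))))
  →14  S^8(Z)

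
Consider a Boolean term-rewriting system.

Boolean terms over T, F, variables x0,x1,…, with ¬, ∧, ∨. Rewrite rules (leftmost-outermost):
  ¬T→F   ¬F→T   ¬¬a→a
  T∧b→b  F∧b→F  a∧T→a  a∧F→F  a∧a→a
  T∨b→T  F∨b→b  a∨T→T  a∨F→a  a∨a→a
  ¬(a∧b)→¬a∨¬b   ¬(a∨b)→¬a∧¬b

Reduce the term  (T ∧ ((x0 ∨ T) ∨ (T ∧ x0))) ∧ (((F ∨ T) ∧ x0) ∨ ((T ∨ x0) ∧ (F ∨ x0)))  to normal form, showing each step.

  start: (T ∧ ((x0 ∨ T) ∨ (T ∧ x0))) ∧ (((F ∨ T) ∧ x0) ∨ ((T ∨ x0) ∧ (F ∨ x0)))
  [1] ((x0 ∨ T) ∨ (T ∧ x0)) ∧ (((F ∨ T) ∧ x0) ∨ ((T ∨ x0) ∧ (F ∨ x0)))
  [2] (T ∨ (T ∧ x0)) ∧ (((F ∨ T) ∧ x0) ∨ ((T ∨ x0) ∧ (F ∨ x0)))
  [3] T ∧ (((F ∨ T) ∧ x0) ∨ ((T ∨ x0) ∧ (F ∨ x0)))
  [4] ((F ∨ T) ∧ x0) ∨ ((T ∨ x0) ∧ (F ∨ x0))
  [5] (T ∧ x0) ∨ ((T ∨ x0) ∧ (F ∨ x0))
  [6] x0 ∨ ((T ∨ x0) ∧ (F ∨ x0))
  [7] x0 ∨ (T ∧ (F ∨ x0))
  [8] x0 ∨ (F ∨ x0)
  [9] x0 ∨ x0
  [10] x0

Answer: normal form = x0  (in 10 steps)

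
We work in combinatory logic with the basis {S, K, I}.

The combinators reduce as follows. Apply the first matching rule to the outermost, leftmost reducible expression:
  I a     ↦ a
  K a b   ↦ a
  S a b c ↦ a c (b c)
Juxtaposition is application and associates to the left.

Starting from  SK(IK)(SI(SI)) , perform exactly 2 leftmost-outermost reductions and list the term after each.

Answer: after 2 steps: SI(SI)

Working:
  start: SK(IK)(SI(SI))
  step 1: K(SI(SI))(IK(SI(SI)))
  step 2: SI(SI)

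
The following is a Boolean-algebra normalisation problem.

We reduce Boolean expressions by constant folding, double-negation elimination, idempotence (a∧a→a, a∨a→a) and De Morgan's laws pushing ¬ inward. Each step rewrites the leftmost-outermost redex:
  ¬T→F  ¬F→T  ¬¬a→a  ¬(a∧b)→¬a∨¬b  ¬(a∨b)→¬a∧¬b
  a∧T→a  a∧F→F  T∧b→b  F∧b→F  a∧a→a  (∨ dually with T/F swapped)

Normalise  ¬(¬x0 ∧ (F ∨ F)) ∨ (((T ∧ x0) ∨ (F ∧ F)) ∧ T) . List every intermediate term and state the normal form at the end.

Answer: normal form = T  (in 7 steps)

Reduction:
  start: ¬(¬x0 ∧ (F ∨ F)) ∨ (((T ∧ x0) ∨ (F ∧ F)) ∧ T)
  step 1: (¬¬x0 ∨ ¬(F ∨ F)) ∨ (((T ∧ x0) ∨ (F ∧ F)) ∧ T)
  step 2: (x0 ∨ ¬(F ∨ F)) ∨ (((T ∧ x0) ∨ (F ∧ F)) ∧ T)
  step 3: (x0 ∨ (¬F ∧ ¬F)) ∨ (((T ∧ x0) ∨ (F ∧ F)) ∧ T)
  step 4: (x0 ∨ ¬F) ∨ (((T ∧ x0) ∨ (F ∧ F)) ∧ T)
  step 5: (x0 ∨ T) ∨ (((T ∧ x0) ∨ (F ∧ F)) ∧ T)
  step 6: T ∨ (((T ∧ x0) ∨ (F ∧ F)) ∧ T)
  step 7: T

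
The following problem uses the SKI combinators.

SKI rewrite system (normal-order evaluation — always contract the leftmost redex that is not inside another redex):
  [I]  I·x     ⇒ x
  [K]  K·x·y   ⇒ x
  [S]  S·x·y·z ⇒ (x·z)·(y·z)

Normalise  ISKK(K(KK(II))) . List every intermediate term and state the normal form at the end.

  start: ISKK(K(KK(II)))
  →1  SKK(K(KK(II)))
  →2  K(K(KK(II)))(K(K(KK(II))))
  →3  K(KK(II))
  →4  KK

Answer: normal form = KK  (in 4 steps)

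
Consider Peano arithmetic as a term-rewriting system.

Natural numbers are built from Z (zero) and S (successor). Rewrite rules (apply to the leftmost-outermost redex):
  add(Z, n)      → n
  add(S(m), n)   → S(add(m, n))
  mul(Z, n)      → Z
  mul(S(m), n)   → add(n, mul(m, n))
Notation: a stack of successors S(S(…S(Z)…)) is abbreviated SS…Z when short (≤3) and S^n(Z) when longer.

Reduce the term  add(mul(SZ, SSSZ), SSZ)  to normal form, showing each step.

  start: add(mul(SZ, SSSZ), SSZ)
  step 1: add(add(SSSZ, mul(Z, SSSZ)), SSZ)
  step 2: add(S(add(SSZ, mul(Z, SSSZ))), SSZ)
  step 3: S(add(add(SSZ, mul(Z, SSSZ)), SSZ))
  step 4: S(add(S(add(SZ, mul(Z, SSSZ))), SSZ))
  step 5: S(S(add(add(SZ, mul(Z, SSSZ)), SSZ)))
  step 6: S(S(add(S(add(Z, mul(Z, SSSZ))), SSZ)))
  step 7: S(S(S(add(add(Z, mul(Z, SSSZ)), SSZ))))
  step 8: S(S(S(add(mul(Z, SSSZ), SSZ))))
  step 9: S(S(S(add(Z, SSZ))))
  step 10: S^5(Z)

Answer: normal form = S^5(Z)  (in 10 steps)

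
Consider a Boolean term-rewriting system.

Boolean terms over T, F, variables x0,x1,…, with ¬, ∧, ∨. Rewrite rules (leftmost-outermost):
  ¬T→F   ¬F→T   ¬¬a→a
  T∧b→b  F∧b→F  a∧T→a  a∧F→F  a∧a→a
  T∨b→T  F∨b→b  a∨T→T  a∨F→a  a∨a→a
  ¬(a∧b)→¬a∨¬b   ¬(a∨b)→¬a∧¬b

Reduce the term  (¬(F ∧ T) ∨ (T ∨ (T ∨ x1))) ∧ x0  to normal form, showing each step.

Answer: normal form = x0  (in 5 steps)

Derivation:
  start: (¬(F ∧ T) ∨ (T ∨ (T ∨ x1))) ∧ x0
  [1] ((¬F ∨ ¬T) ∨ (T ∨ (T ∨ x1))) ∧ x0
  [2] ((T ∨ ¬T) ∨ (T ∨ (T ∨ x1))) ∧ x0
  [3] (T ∨ (T ∨ (T ∨ x1))) ∧ x0
  [4] T ∧ x0
  [5] x0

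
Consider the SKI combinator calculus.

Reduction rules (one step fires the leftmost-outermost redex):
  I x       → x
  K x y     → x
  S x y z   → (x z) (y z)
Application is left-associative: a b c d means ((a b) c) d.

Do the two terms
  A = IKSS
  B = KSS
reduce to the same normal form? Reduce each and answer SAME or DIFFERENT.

Answer: SAME — A ⇓ S, B ⇓ S

Working:
Term A:
  start: IKSS
  →1  KSS
  →2  S

Term B:
  start: KSS
  →1  S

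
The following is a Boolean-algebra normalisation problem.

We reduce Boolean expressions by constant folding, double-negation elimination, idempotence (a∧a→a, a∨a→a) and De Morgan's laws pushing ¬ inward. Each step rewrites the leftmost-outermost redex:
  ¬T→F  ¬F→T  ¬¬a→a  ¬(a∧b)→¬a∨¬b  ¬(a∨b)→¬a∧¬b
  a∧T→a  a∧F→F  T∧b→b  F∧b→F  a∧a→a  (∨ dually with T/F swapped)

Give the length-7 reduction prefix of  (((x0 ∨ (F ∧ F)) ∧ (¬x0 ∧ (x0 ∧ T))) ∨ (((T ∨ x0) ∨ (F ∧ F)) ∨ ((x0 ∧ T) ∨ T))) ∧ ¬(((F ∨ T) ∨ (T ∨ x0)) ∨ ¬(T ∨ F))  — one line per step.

  start: (((x0 ∨ (F ∧ F)) ∧ (¬x0 ∧ (x0 ∧ T))) ∨ (((T ∨ x0) ∨ (F ∧ F)) ∨ ((x0 ∧ T) ∨ T))) ∧ ¬(((F ∨ T) ∨ (T ∨ x0)) ∨ ¬(T ∨ F))
  [1] (((x0 ∨ F) ∧ (¬x0 ∧ (x0 ∧ T))) ∨ (((T ∨ x0) ∨ (F ∧ F)) ∨ ((x0 ∧ T) ∨ T))) ∧ ¬(((F ∨ T) ∨ (T ∨ x0)) ∨ ¬(T ∨ F))
  [2] ((x0 ∧ (¬x0 ∧ (x0 ∧ T))) ∨ (((T ∨ x0) ∨ (F ∧ F)) ∨ ((x0 ∧ T) ∨ T))) ∧ ¬(((F ∨ T) ∨ (T ∨ x0)) ∨ ¬(T ∨ F))
  [3] ((x0 ∧ (¬x0 ∧ x0)) ∨ (((T ∨ x0) ∨ (F ∧ F)) ∨ ((x0 ∧ T) ∨ T))) ∧ ¬(((F ∨ T) ∨ (T ∨ x0)) ∨ ¬(T ∨ F))
  [4] ((x0 ∧ (¬x0 ∧ x0)) ∨ ((T ∨ (F ∧ F)) ∨ ((x0 ∧ T) ∨ T))) ∧ ¬(((F ∨ T) ∨ (T ∨ x0)) ∨ ¬(T ∨ F))
  [5] ((x0 ∧ (¬x0 ∧ x0)) ∨ (T ∨ ((x0 ∧ T) ∨ T))) ∧ ¬(((F ∨ T) ∨ (T ∨ x0)) ∨ ¬(T ∨ F))
  [6] ((x0 ∧ (¬x0 ∧ x0)) ∨ T) ∧ ¬(((F ∨ T) ∨ (T ∨ x0)) ∨ ¬(T ∨ F))
  [7] T ∧ ¬(((F ∨ T) ∨ (T ∨ x0)) ∨ ¬(T ∨ F))

Answer: after 7 steps: T ∧ ¬(((F ∨ T) ∨ (T ∨ x0)) ∨ ¬(T ∨ F))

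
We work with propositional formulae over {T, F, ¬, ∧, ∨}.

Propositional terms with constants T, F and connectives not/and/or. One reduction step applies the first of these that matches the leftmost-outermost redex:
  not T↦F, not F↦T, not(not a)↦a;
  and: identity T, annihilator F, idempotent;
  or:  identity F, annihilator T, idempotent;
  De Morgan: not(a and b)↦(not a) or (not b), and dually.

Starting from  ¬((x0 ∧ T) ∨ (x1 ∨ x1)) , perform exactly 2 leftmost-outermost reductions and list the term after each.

Answer: after 2 steps: (¬x0 ∨ ¬T) ∧ ¬(x1 ∨ x1)

Reduction:
  start: ¬((x0 ∧ T) ∨ (x1 ∨ x1))
  →1  ¬(x0 ∧ T) ∧ ¬(x1 ∨ x1)
  →2  (¬x0 ∨ ¬T) ∧ ¬(x1 ∨ x1)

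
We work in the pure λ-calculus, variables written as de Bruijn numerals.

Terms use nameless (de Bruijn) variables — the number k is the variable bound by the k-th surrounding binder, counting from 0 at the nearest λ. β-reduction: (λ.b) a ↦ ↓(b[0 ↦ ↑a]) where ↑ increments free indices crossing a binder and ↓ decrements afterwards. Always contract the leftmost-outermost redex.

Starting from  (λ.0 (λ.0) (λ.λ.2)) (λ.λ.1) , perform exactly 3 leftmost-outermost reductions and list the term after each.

Answer: after 3 steps: λ.0

Working:
  start: (λ.0 (λ.0) (λ.λ.2)) (λ.λ.1)
  →1  (λ.λ.1) (λ.0) (λ.λ.λ.λ.1)
  →2  (λ.λ.0) (λ.λ.λ.λ.1)
  →3  λ.0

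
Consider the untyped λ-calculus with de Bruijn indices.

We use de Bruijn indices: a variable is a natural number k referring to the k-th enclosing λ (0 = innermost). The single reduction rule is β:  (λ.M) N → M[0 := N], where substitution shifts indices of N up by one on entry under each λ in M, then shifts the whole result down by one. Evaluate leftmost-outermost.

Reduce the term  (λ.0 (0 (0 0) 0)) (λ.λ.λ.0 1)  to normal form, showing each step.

Answer: normal form = λ.λ.0 1  (in 2 steps)

Derivation:
  start: (λ.0 (0 (0 0) 0)) (λ.λ.λ.0 1)
  step 1: (λ.λ.λ.0 1) ((λ.λ.λ.0 1) ((λ.λ.λ.0 1) (λ.λ.λ.0 1)) (λ.λ.λ.0 1))
  step 2: λ.λ.0 1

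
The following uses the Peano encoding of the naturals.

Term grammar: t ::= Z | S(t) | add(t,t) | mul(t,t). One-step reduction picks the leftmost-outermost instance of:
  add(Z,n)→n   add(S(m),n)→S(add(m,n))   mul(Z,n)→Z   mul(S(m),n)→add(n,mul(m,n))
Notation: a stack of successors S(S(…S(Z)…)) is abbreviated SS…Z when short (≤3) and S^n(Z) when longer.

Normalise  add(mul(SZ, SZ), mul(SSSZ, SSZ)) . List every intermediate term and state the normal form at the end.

Answer: normal form = S^7(Z)  (in 19 steps)

Derivation:
  start: add(mul(SZ, SZ), mul(SSSZ, SSZ))
  step 1: add(add(SZ, mul(Z, SZ)), mul(SSSZ, SSZ))
  step 2: add(S(add(Z, mul(Z, SZ))), mul(SSSZ, SSZ))
  step 3: S(add(add(Z, mul(Z, SZ)), mul(SSSZ, SSZ)))
  step 4: S(add(mul(Z, SZ), mul(SSSZ, SSZ)))
  step 5: S(add(Z, mul(SSSZ, SSZ)))
  step 6: S(mul(SSSZ, SSZ))
  step 7: S(add(SSZ, mul(SSZ, SSZ)))
  step 8: S(S(add(SZ, mul(SSZ, SSZ))))
  step 9: S(S(S(add(Z, mul(SSZ, SSZ)))))
  step 10: S(S(S(mul(SSZ, SSZ))))
  step 11: S(S(S(add(SSZ, mul(SZ, SSZ)))))
  step 12: S(S(S(S(add(SZ, mul(SZ, SSZ))))))
  step 13: S(S(S(S(S(add(Z, mul(SZ, SSZ)))))))
  step 14: S(S(S(S(S(mul(SZ, SSZ))))))
  step 15: S(S(S(S(S(add(SSZ, mul(Z, SSZ)))))))
  step 16: S(S(S(S(S(S(add(SZ, mul(Z, SSZ))))))))
  step 17: S(S(S(S(S(S(S(add(Z, mul(Z, SSZ)))))))))
  step 18: S(S(S(S(S(S(S(mul(Z, SSZ))))))))
  step 19: S^7(Z)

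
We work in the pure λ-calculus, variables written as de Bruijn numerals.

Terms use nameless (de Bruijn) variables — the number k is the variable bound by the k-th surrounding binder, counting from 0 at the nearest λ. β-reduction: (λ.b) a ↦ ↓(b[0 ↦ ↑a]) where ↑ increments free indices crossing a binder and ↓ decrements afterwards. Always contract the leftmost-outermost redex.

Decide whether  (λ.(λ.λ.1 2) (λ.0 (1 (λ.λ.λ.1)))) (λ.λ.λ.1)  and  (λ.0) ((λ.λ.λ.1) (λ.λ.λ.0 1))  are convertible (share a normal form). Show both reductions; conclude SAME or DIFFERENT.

Term A:
  start: (λ.(λ.λ.1 2) (λ.0 (1 (λ.λ.λ.1)))) (λ.λ.λ.1)
  step 1: (λ.λ.1 (λ.λ.λ.1)) (λ.0 ((λ.λ.λ.1) (λ.λ.λ.1)))
  step 2: λ.(λ.0 ((λ.λ.λ.1) (λ.λ.λ.1))) (λ.λ.λ.1)
  step 3: λ.(λ.λ.λ.1) ((λ.λ.λ.1) (λ.λ.λ.1))
  step 4: λ.λ.λ.1

Term B:
  start: (λ.0) ((λ.λ.λ.1) (λ.λ.λ.0 1))
  step 1: (λ.λ.λ.1) (λ.λ.λ.0 1)
  step 2: λ.λ.1

Answer: DIFFERENT — A ⇓ λ.λ.λ.1, B ⇓ λ.λ.1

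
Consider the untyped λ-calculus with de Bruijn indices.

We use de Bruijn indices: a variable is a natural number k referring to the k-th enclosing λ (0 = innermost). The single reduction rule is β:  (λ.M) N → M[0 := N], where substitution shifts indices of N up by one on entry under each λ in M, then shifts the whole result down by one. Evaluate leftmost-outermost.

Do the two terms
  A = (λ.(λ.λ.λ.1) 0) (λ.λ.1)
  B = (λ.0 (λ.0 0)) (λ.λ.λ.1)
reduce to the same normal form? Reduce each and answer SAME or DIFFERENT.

Term A:
  start: (λ.(λ.λ.λ.1) 0) (λ.λ.1)
  step 1: (λ.λ.λ.1) (λ.λ.1)
  step 2: λ.λ.1

Term B:
  start: (λ.0 (λ.0 0)) (λ.λ.λ.1)
  step 1: (λ.λ.λ.1) (λ.0 0)
  step 2: λ.λ.1

Answer: SAME — A ⇓ λ.λ.1, B ⇓ λ.λ.1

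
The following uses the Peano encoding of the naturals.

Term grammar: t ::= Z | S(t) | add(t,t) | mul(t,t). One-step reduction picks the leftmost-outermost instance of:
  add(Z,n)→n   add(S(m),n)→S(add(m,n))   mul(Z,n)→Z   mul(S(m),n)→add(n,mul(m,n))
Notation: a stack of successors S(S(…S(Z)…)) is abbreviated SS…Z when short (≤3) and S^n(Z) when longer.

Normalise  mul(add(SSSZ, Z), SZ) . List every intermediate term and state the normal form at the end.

  start: mul(add(SSSZ, Z), SZ)
  [1] mul(S(add(SSZ, Z)), SZ)
  [2] add(SZ, mul(add(SSZ, Z), SZ))
  [3] S(add(Z, mul(add(SSZ, Z), SZ)))
  [4] S(mul(add(SSZ, Z), SZ))
  [5] S(mul(S(add(SZ, Z)), SZ))
  [6] S(add(SZ, mul(add(SZ, Z), SZ)))
  [7] S(S(add(Z, mul(add(SZ, Z), SZ))))
  [8] S(S(mul(add(SZ, Z), SZ)))
  [9] S(S(mul(S(add(Z, Z)), SZ)))
  [10] S(S(add(SZ, mul(add(Z, Z), SZ))))
  [11] S(S(S(add(Z, mul(add(Z, Z), SZ)))))
  [12] S(S(S(mul(add(Z, Z), SZ))))
  [13] S(S(S(mul(Z, SZ))))
  [14] SSSZ

Answer: normal form = SSSZ  (in 14 steps)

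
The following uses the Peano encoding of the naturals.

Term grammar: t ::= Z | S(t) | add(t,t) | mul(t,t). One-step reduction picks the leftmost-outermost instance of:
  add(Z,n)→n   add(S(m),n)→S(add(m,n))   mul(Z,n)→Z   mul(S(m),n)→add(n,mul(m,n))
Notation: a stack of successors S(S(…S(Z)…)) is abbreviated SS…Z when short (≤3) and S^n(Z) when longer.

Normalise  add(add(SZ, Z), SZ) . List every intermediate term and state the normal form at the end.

Answer: normal form = SSZ  (in 4 steps)

Derivation:
  start: add(add(SZ, Z), SZ)
  →1  add(S(add(Z, Z)), SZ)
  →2  S(add(add(Z, Z), SZ))
  →3  S(add(Z, SZ))
  →4  SSZ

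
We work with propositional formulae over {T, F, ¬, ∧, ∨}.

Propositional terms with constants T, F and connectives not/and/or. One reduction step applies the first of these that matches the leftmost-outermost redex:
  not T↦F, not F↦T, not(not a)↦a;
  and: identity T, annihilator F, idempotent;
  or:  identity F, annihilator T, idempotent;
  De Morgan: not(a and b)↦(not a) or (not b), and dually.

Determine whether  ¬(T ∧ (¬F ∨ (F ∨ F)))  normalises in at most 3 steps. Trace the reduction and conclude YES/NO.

  start: ¬(T ∧ (¬F ∨ (F ∨ F)))
  →1  ¬T ∨ ¬(¬F ∨ (F ∨ F))
  →2  F ∨ ¬(¬F ∨ (F ∨ F))
  →3  ¬(¬F ∨ (F ∨ F))

Answer: NO — after 3 steps the term is ¬(¬F ∨ (F ∨ F)), not yet normal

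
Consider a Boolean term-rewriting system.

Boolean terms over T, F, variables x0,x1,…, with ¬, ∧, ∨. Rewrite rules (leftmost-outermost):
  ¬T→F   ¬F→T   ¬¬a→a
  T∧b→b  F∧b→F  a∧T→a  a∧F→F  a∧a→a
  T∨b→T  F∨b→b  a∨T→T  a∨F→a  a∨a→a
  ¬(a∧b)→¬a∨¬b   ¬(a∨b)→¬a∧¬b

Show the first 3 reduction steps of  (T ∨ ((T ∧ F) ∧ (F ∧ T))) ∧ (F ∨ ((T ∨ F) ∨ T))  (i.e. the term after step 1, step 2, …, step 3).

Answer: after 3 steps: (T ∨ F) ∨ T

Derivation:
  start: (T ∨ ((T ∧ F) ∧ (F ∧ T))) ∧ (F ∨ ((T ∨ F) ∨ T))
  [1] T ∧ (F ∨ ((T ∨ F) ∨ T))
  [2] F ∨ ((T ∨ F) ∨ T)
  [3] (T ∨ F) ∨ T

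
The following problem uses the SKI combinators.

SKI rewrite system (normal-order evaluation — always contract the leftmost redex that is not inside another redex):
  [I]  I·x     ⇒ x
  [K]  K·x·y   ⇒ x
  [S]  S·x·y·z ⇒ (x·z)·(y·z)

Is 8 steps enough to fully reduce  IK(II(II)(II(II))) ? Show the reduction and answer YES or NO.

Answer: YES — reaches normal form KI in 8 ≤ 8 steps

Working:
  start: IK(II(II)(II(II)))
  →1  K(II(II)(II(II)))
  →2  K(I(II)(II(II)))
  →3  K(II(II(II)))
  →4  K(I(II(II)))
  →5  K(II(II))
  →6  K(I(II))
  →7  K(II)
  →8  KI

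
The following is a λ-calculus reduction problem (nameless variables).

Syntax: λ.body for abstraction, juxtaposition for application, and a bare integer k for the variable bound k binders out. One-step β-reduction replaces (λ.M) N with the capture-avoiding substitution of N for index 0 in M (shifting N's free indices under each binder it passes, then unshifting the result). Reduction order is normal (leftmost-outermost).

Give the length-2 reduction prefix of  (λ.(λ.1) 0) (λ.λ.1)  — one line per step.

  start: (λ.(λ.1) 0) (λ.λ.1)
  →1  (λ.λ.λ.1) (λ.λ.1)
  →2  λ.λ.1

Answer: after 2 steps: λ.λ.1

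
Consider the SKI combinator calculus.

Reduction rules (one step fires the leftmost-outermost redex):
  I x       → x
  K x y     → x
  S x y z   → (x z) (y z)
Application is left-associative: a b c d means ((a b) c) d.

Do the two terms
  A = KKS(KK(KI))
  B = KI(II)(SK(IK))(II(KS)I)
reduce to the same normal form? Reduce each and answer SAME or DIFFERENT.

Term A:
  start: KKS(KK(KI))
  →1  K(KK(KI))
  →2  KK

Term B:
  start: KI(II)(SK(IK))(II(KS)I)
  →1  I(SK(IK))(II(KS)I)
  →2  SK(IK)(II(KS)I)
  →3  K(II(KS)I)(IK(II(KS)I))
  →4  II(KS)I
  →5  I(KS)I
  →6  KSI
  →7  S

Answer: DIFFERENT — A ⇓ KK, B ⇓ S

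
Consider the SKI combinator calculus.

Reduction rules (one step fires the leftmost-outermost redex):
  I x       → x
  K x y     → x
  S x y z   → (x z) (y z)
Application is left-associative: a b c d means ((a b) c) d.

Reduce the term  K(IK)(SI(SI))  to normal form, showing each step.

  start: K(IK)(SI(SI))
  →1  IK
  →2  K

Answer: normal form = K  (in 2 steps)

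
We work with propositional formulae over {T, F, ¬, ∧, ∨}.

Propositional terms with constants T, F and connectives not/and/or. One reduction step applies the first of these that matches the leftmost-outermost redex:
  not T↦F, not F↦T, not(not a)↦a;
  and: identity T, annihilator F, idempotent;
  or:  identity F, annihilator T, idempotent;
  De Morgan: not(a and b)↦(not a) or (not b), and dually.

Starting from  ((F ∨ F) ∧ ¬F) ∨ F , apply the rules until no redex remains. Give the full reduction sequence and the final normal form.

Answer: normal form = F  (in 3 steps)

Working:
  start: ((F ∨ F) ∧ ¬F) ∨ F
  step 1: (F ∨ F) ∧ ¬F
  step 2: F ∧ ¬F
  step 3: F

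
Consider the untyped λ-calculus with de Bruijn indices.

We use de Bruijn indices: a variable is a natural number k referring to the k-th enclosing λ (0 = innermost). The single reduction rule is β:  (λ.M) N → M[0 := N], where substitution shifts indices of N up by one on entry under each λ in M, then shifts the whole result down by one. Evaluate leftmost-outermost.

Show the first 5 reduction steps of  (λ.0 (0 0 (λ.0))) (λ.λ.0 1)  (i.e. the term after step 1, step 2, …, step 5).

Answer: after 5 steps: λ.0 (λ.λ.0 1)

Reduction:
  start: (λ.0 (0 0 (λ.0))) (λ.λ.0 1)
  →1  (λ.λ.0 1) ((λ.λ.0 1) (λ.λ.0 1) (λ.0))
  →2  λ.0 ((λ.λ.0 1) (λ.λ.0 1) (λ.0))
  →3  λ.0 ((λ.0 (λ.λ.0 1)) (λ.0))
  →4  λ.0 ((λ.0) (λ.λ.0 1))
  →5  λ.0 (λ.λ.0 1)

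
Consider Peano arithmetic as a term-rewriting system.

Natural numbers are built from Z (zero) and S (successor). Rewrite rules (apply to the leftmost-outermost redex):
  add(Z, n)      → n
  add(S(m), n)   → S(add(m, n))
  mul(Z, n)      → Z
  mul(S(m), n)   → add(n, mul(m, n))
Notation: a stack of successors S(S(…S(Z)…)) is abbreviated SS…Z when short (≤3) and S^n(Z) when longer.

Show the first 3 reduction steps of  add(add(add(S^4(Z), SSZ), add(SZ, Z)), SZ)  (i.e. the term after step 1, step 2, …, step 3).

Answer: after 3 steps: S(add(add(add(SSSZ, SSZ), add(SZ, Z)), SZ))

Derivation:
  start: add(add(add(S^4(Z), SSZ), add(SZ, Z)), SZ)
  [1] add(add(S(add(SSSZ, SSZ)), add(SZ, Z)), SZ)
  [2] add(S(add(add(SSSZ, SSZ), add(SZ, Z))), SZ)
  [3] S(add(add(add(SSSZ, SSZ), add(SZ, Z)), SZ))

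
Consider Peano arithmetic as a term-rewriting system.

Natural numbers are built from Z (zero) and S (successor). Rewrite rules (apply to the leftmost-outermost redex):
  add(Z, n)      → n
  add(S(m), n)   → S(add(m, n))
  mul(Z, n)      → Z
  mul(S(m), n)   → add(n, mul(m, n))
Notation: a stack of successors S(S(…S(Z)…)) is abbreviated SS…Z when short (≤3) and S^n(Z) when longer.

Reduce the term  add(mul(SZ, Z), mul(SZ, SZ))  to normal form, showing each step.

  start: add(mul(SZ, Z), mul(SZ, SZ))
  [1] add(add(Z, mul(Z, Z)), mul(SZ, SZ))
  [2] add(mul(Z, Z), mul(SZ, SZ))
  [3] add(Z, mul(SZ, SZ))
  [4] mul(SZ, SZ)
  [5] add(SZ, mul(Z, SZ))
  [6] S(add(Z, mul(Z, SZ)))
  [7] S(mul(Z, SZ))
  [8] SZ

Answer: normal form = SZ  (in 8 steps)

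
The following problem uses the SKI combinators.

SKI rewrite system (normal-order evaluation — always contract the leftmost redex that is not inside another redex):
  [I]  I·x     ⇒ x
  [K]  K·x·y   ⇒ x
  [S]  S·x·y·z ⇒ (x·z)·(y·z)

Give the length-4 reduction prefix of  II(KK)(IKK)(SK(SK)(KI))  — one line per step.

Answer: after 4 steps: K(K(KI)(SK(KI)))

Derivation:
  start: II(KK)(IKK)(SK(SK)(KI))
  step 1: I(KK)(IKK)(SK(SK)(KI))
  step 2: KK(IKK)(SK(SK)(KI))
  step 3: K(SK(SK)(KI))
  step 4: K(K(KI)(SK(KI)))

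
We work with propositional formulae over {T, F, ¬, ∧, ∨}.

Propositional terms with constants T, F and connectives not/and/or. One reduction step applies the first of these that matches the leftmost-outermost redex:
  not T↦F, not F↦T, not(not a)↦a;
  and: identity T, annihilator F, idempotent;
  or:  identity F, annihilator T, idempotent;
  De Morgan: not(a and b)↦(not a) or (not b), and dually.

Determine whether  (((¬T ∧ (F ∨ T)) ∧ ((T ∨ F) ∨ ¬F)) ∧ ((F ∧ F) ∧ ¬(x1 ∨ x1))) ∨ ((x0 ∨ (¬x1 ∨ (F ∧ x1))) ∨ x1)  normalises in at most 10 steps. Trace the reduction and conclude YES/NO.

Answer: YES — reaches normal form (x0 ∨ ¬x1) ∨ x1 in 7 ≤ 10 steps

Working:
  start: (((¬T ∧ (F ∨ T)) ∧ ((T ∨ F) ∨ ¬F)) ∧ ((F ∧ F) ∧ ¬(x1 ∨ x1))) ∨ ((x0 ∨ (¬x1 ∨ (F ∧ x1))) ∨ x1)
  →1  (((F ∧ (F ∨ T)) ∧ ((T ∨ F) ∨ ¬F)) ∧ ((F ∧ F) ∧ ¬(x1 ∨ x1))) ∨ ((x0 ∨ (¬x1 ∨ (F ∧ x1))) ∨ x1)
  →2  ((F ∧ ((T ∨ F) ∨ ¬F)) ∧ ((F ∧ F) ∧ ¬(x1 ∨ x1))) ∨ ((x0 ∨ (¬x1 ∨ (F ∧ x1))) ∨ x1)
  →3  (F ∧ ((F ∧ F) ∧ ¬(x1 ∨ x1))) ∨ ((x0 ∨ (¬x1 ∨ (F ∧ x1))) ∨ x1)
  →4  F ∨ ((x0 ∨ (¬x1 ∨ (F ∧ x1))) ∨ x1)
  →5  (x0 ∨ (¬x1 ∨ (F ∧ x1))) ∨ x1
  →6  (x0 ∨ (¬x1 ∨ F)) ∨ x1
  →7  (x0 ∨ ¬x1) ∨ x1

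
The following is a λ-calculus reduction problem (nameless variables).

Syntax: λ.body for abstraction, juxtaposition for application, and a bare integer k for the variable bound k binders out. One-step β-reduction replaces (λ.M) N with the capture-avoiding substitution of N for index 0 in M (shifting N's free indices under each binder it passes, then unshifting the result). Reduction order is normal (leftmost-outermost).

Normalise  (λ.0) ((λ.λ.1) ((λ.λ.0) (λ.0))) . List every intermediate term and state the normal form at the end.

Answer: normal form = λ.λ.0  (in 3 steps)

Reduction:
  start: (λ.0) ((λ.λ.1) ((λ.λ.0) (λ.0)))
  [1] (λ.λ.1) ((λ.λ.0) (λ.0))
  [2] λ.(λ.λ.0) (λ.0)
  [3] λ.λ.0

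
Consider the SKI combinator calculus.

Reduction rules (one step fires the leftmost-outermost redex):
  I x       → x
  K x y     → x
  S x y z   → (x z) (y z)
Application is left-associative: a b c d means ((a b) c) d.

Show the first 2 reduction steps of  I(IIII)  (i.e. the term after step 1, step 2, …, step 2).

  start: I(IIII)
  →1  IIII
  →2  III

Answer: after 2 steps: III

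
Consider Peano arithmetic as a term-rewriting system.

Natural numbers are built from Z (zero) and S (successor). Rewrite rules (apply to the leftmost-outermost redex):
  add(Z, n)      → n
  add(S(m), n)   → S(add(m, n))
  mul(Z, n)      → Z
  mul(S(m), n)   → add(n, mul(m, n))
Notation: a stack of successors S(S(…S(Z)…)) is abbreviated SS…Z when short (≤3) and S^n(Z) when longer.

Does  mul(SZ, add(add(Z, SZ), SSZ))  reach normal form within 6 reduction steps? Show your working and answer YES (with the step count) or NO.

Answer: NO — after 6 steps the term is S(S(add(SZ, mul(Z, add(add(Z, SZ), SSZ))))), not yet normal

Working:
  start: mul(SZ, add(add(Z, SZ), SSZ))
  step 1: add(add(add(Z, SZ), SSZ), mul(Z, add(add(Z, SZ), SSZ)))
  step 2: add(add(SZ, SSZ), mul(Z, add(add(Z, SZ), SSZ)))
  step 3: add(S(add(Z, SSZ)), mul(Z, add(add(Z, SZ), SSZ)))
  step 4: S(add(add(Z, SSZ), mul(Z, add(add(Z, SZ), SSZ))))
  step 5: S(add(SSZ, mul(Z, add(add(Z, SZ), SSZ))))
  step 6: S(S(add(SZ, mul(Z, add(add(Z, SZ), SSZ)))))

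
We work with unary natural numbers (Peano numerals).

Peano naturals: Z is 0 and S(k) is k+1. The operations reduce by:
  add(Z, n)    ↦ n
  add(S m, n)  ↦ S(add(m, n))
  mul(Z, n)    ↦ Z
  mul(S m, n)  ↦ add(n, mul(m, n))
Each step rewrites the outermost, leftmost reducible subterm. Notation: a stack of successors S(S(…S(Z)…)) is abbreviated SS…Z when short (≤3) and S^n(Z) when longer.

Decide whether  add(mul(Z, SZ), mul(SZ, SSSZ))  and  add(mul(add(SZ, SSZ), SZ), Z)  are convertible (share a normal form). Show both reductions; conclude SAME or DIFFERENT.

Answer: SAME — A ⇓ SSSZ, B ⇓ SSSZ

Reduction:
Term A:
  start: add(mul(Z, SZ), mul(SZ, SSSZ))
  →1  add(Z, mul(SZ, SSSZ))
  →2  mul(SZ, SSSZ)
  →3  add(SSSZ, mul(Z, SSSZ))
  →4  S(add(SSZ, mul(Z, SSSZ)))
  →5  S(S(add(SZ, mul(Z, SSSZ))))
  →6  S(S(S(add(Z, mul(Z, SSSZ)))))
  →7  S(S(S(mul(Z, SSSZ))))
  →8  SSSZ

Term B:
  start: add(mul(add(SZ, SSZ), SZ), Z)
  →1  add(mul(S(add(Z, SSZ)), SZ), Z)
  →2  add(add(SZ, mul(add(Z, SSZ), SZ)), Z)
  →3  add(S(add(Z, mul(add(Z, SSZ), SZ))), Z)
  →4  S(add(add(Z, mul(add(Z, SSZ), SZ)), Z))
  →5  S(add(mul(add(Z, SSZ), SZ), Z))
  →6  S(add(mul(SSZ, SZ), Z))
  →7  S(add(add(SZ, mul(SZ, SZ)), Z))
  →8  S(add(S(add(Z, mul(SZ, SZ))), Z))
  →9  S(S(add(add(Z, mul(SZ, SZ)), Z)))
  →10  S(S(add(mul(SZ, SZ), Z)))
  →11  S(S(add(add(SZ, mul(Z, SZ)), Z)))
  →12  S(S(add(S(add(Z, mul(Z, SZ))), Z)))
  →13  S(S(S(add(add(Z, mul(Z, SZ)), Z))))
  →14  S(S(S(add(mul(Z, SZ), Z))))
  →15  S(S(S(add(Z, Z))))
  →16  SSSZ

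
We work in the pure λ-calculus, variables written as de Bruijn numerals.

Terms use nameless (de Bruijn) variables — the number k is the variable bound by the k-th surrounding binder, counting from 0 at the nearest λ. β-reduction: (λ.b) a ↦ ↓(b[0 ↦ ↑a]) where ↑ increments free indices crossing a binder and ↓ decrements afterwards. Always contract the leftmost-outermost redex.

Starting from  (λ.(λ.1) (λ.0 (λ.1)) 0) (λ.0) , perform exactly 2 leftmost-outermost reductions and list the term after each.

Answer: after 2 steps: (λ.0) (λ.0)

Reduction:
  start: (λ.(λ.1) (λ.0 (λ.1)) 0) (λ.0)
  step 1: (λ.λ.0) (λ.0 (λ.1)) (λ.0)
  step 2: (λ.0) (λ.0)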